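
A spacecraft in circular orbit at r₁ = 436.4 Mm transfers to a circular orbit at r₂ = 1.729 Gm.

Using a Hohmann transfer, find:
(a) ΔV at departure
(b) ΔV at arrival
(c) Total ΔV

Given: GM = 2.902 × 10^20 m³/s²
r₁ = 436.4 Mm = 4.364 × 10^8 m
r₂ = 1.729 Gm = 1.729 × 10^9 m
GM = 2.902 × 10^20 m³/s²
Transfer ellipse: a_t = (r₁ + r₂)/2 = 1.0827 × 10^9 m
Circular speed at r₁: v₁ = √(GM/r₁) = 815467 m/s
Transfer speed at r₁ (periapsis): v₁ₜ = √(GM(2/r₁ − 1/a_t)) = 1.0305 × 10^6 m/s
(a) ΔV₁ = v₁ₜ − v₁ = 215037 m/s ≈ 215 km/s
Circular speed at r₂: v₂ = √(GM/r₂) = 409686 m/s
Transfer speed at r₂ (apoapsis): v₂ₜ = √(GM(2/r₂ − 1/a_t)) = 260099 m/s
(b) ΔV₂ = v₂ − v₂ₜ = 149587 m/s ≈ 149.6 km/s
(c) ΔV_total = ΔV₁ + ΔV₂ = 364624 m/s ≈ 364.6 km/s

Final answer:
(a) ΔV₁ = 215 km/s
(b) ΔV₂ = 149.6 km/s
(c) ΔV_total = 364.6 km/s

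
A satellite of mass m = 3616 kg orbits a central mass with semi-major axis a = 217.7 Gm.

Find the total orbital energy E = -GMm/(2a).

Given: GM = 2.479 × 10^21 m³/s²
a = 217.7 Gm = 2.177 × 10^11 m
GM = 2.479 × 10^21 m³/s²
2a = 4.354 × 10^11 m
GMm = 2.479 × 10^21 × 3616 = 8.96406 × 10^24 m³·kg/s²
E = −GMm/(2a) = -2.05881 × 10^13 J ≈ -20.59 TJ

Final answer: -20.59 TJ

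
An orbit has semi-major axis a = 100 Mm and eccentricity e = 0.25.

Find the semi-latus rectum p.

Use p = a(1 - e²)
a = 100 Mm = 1 × 10^8 m
e = 0.25,  e² = 0.0625,  1 − e² = 0.9375
p = a(1 − e²) = 1 × 10^8 m × 0.9375 = 9.375 × 10^7 m ≈ 93.75 Mm

Final answer: p = 93.75 Mm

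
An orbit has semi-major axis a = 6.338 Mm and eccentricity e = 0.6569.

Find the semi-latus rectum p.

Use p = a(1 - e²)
a = 6.338 Mm = 6.338 × 10^6 m
e = 0.6569,  e² = 0.431518,  1 − e² = 0.568482
p = a(1 − e²) = 6.338 × 10^6 m × 0.568482 = 3.60304 × 10^6 m ≈ 3.603 Mm

Final answer: p = 3.603 Mm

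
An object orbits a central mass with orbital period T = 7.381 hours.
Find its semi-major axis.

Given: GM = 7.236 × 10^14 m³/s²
T = 7.381 hours = 26571.6 s
GM = 7.236 × 10^14 m³/s²
Kepler's third law: a³ = GM T² / (4π²)
T² = 7.0605 × 10^8 s²
a³ = (7.236 × 10^14) × (7.0605 × 10^8) / (4π²) = 1.29412 × 10^22 m³
a = (a³)^(1/3) = 2.34778 × 10^7 m ≈ 2.348 × 10^7 m

Final answer: 2.348 × 10^7 m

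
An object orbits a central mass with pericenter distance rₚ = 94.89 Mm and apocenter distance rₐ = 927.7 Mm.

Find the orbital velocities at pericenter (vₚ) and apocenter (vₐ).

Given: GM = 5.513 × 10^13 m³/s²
rₚ = 94.89 Mm = 9.489 × 10^7 m
rₐ = 927.7 Mm = 9.277 × 10^8 m
GM = 5.513 × 10^13 m³/s²
a = (rₚ + rₐ)/2 = 5.11295 × 10^8 m
Vis-viva: v² = GM (2/r − 1/a)
vₚ² = 5.513 × 10^13 × (2.1077 × 10^-8 − 1.95582 × 10^-9) = 1.05415 × 10^6 m²/s²
vₚ = 1026.72 m/s ≈ 1.027 km/s
vₐ² = 5.513 × 10^13 × (2.15587 × 10^-9 − 1.95582 × 10^-9) = 11028.8 m²/s²
vₐ = 105.018 m/s ≈ 105 m/s

Final answer: vₚ = 1.027 km/s, vₐ = 105 m/s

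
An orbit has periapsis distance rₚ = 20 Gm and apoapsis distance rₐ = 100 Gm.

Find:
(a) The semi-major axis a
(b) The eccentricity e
rₚ = 20 Gm = 2 × 10^10 m
rₐ = 100 Gm = 1 × 10^11 m
(a) a = (rₚ + rₐ)/2 = 6 × 10^10 m ≈ 60 Gm
(b) e = (rₐ − rₚ)/(rₐ + rₚ) = (8 × 10^10) / (1.2 × 10^11) = 0.666667

Final answer:
(a) a = 60 Gm
(b) e = 0.6667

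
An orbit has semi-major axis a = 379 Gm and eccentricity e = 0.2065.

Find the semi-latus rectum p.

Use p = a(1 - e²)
a = 379 Gm = 3.79 × 10^11 m
e = 0.2065,  e² = 0.0426422,  1 − e² = 0.957358
p = a(1 − e²) = 3.79 × 10^11 m × 0.957358 = 3.62839 × 10^11 m ≈ 362.8 Gm

Final answer: p = 362.8 Gm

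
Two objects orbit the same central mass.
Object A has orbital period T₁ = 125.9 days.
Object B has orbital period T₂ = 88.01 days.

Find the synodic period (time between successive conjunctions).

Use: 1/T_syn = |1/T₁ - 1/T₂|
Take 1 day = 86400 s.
T₁ = 125.9 days = 1.08778 × 10^7 s
T₂ = 88.01 days = 7.60406 × 10^6 s
1/T₁ = 9.19307 × 10^-8 s⁻¹
1/T₂ = 1.31509 × 10^-7 s⁻¹
|1/T₁ − 1/T₂| = 3.95779 × 10^-8 s⁻¹
T_syn = 1 / |1/T₁ − 1/T₂| = 2.52666 × 10^7 s ≈ 292.4 days

Final answer: T_syn = 292.4 days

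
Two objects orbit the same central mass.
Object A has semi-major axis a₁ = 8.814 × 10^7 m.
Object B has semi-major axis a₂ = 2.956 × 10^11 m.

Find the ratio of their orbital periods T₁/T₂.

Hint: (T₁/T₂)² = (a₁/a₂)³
a₁ = 8.814 × 10^7 m
a₂ = 2.956 × 10^11 m
a₁/a₂ = 0.000298173
T₁/T₂ = (a₁/a₂)^(3/2) = (0.000298173)^1.5 = 5.14876 × 10^-6

Final answer: T₁/T₂ = 5.149 × 10^-6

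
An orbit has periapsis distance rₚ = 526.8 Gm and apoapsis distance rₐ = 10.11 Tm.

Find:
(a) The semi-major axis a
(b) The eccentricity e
rₚ = 526.8 Gm = 5.268 × 10^11 m
rₐ = 10.11 Tm = 1.011 × 10^13 m
(a) a = (rₚ + rₐ)/2 = 5.3184 × 10^12 m ≈ 5.318 Tm
(b) e = (rₐ − rₚ)/(rₐ + rₚ) = (9.5832 × 10^12) / (1.06368 × 10^13) = 0.900948

Final answer:
(a) a = 5.318 Tm
(b) e = 0.9009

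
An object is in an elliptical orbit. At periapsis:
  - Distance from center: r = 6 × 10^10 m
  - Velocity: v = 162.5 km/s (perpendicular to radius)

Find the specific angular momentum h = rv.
r = 6 × 10^10 m
v = 162.5 km/s = 162500 m/s
h = rv = 6 × 10^10 × 162500 = 9.75 × 10^15 m²/s ≈ 9.75 × 10^15 m²/s

Final answer: h = 9.75 × 10^15 m²/s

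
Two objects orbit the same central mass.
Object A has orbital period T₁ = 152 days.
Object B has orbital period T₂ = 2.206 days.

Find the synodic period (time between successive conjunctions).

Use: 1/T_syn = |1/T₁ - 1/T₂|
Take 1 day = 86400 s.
T₁ = 152 days = 1.31328 × 10^7 s
T₂ = 2.206 days = 190598 s
1/T₁ = 7.61452 × 10^-8 s⁻¹
1/T₂ = 5.24663 × 10^-6 s⁻¹
|1/T₁ − 1/T₂| = 5.17049 × 10^-6 s⁻¹
T_syn = 1 / |1/T₁ − 1/T₂| = 193405 s ≈ 2.238 days

Final answer: T_syn = 2.238 days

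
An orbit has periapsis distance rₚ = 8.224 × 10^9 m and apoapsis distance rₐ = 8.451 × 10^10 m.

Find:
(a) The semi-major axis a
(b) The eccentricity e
rₚ = 8.224 × 10^9 m
rₐ = 8.451 × 10^10 m
(a) a = (rₚ + rₐ)/2 = 4.6367 × 10^10 m ≈ 4.637 × 10^10 m
(b) e = (rₐ − rₚ)/(rₐ + rₚ) = (7.6286 × 10^10) / (9.2734 × 10^10) = 0.822632

Final answer:
(a) a = 4.637 × 10^10 m
(b) e = 0.8226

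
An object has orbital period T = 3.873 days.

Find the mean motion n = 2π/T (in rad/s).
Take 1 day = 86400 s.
T = 3.873 days = 334627 s
n = 2π / 334627 s = 1.87767 × 10^-5 rad/s ≈ 1.878 × 10^-5 rad/s

Final answer: n = 1.878 × 10^-5 rad/s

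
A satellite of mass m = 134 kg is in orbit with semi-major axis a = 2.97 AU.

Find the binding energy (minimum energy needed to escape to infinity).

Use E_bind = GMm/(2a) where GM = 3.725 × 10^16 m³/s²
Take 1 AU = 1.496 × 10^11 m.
a = 2.97 AU = 4.44312 × 10^11 m
GM = 3.725 × 10^16 m³/s²
m = 134 kg
GMm = 3.725 × 10^16 × 134 = 4.9915 × 10^18 m³·kg/s²
2a = 8.88624 × 10^11 m
E_bind = GMm/(2a) = 5.61711 × 10^6 J ≈ 5.617 MJ

Final answer: 5.617 MJ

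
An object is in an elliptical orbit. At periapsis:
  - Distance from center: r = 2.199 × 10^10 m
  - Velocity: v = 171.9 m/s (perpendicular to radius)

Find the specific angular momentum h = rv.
r = 2.199 × 10^10 m
v = 171.9 m/s
h = rv = 2.199 × 10^10 × 171.9 = 3.78008 × 10^12 m²/s ≈ 3.78 × 10^12 m²/s

Final answer: h = 3.78 × 10^12 m²/s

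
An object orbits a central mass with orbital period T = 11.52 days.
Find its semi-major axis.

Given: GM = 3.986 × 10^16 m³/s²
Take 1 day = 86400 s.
T = 11.52 days = 995328 s
GM = 3.986 × 10^16 m³/s²
Kepler's third law: a³ = GM T² / (4π²)
T² = 9.90678 × 10^11 s²
a³ = (3.986 × 10^16) × (9.90678 × 10^11) / (4π²) = 1.00025 × 10^27 m³
a = (a³)^(1/3) = 1.00008 × 10^9 m ≈ 1 Gm

Final answer: 1 Gm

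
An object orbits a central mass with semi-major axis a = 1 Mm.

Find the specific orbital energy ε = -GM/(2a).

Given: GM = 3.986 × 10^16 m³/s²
a = 1 Mm = 1 × 10^6 m
GM = 3.986 × 10^16 m³/s²
2a = 2 × 10^6 m
ε = −GM/(2a) = -1.993 × 10^10 J/kg ≈ -19.93 GJ/kg

Final answer: -19.93 GJ/kg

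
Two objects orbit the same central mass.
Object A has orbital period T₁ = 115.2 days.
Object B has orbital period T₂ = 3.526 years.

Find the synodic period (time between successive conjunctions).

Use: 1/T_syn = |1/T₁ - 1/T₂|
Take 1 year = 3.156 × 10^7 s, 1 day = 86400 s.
T₁ = 115.2 days = 9.95328 × 10^6 s
T₂ = 3.526 years = 1.11281 × 10^8 s
1/T₁ = 1.00469 × 10^-7 s⁻¹
1/T₂ = 8.9863 × 10^-9 s⁻¹
|1/T₁ − 1/T₂| = 9.14831 × 10^-8 s⁻¹
T_syn = 1 / |1/T₁ − 1/T₂| = 1.0931 × 10^7 s ≈ 126.5 days

Final answer: T_syn = 126.5 days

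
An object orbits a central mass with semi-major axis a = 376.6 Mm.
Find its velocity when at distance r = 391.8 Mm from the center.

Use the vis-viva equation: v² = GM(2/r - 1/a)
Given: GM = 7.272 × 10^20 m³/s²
a = 376.6 Mm = 3.766 × 10^8 m
r = 391.8 Mm = 3.918 × 10^8 m
GM = 7.272 × 10^20 m³/s²
2/r − 1/a = 5.10465 × 10^-9 − 2.65534 × 10^-9 = 2.44931 × 10^-9 m⁻¹
v² = GM (2/r − 1/a) = 1.78114 × 10^12 m²/s²
v = 1.33459 × 10^6 m/s ≈ 1335 km/s

Final answer: 1335 km/s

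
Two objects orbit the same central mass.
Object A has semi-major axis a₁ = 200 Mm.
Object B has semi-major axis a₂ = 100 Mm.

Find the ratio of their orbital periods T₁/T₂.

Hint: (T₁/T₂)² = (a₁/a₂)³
a₁ = 200 Mm = 2 × 10^8 m
a₂ = 100 Mm = 1 × 10^8 m
a₁/a₂ = 2
T₁/T₂ = (a₁/a₂)^(3/2) = (2)^1.5 = 2.82843

Final answer: T₁/T₂ = 2.828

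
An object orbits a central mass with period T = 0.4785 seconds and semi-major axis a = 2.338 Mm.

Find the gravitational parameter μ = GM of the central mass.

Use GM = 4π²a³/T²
T = 0.4785 seconds
a = 2.338 Mm = 2.338 × 10^6 m
a³ = 1.27801 × 10^19 m³
T² = 0.228962 s²
GM = 4π² × (1.27801 × 10^19) / 0.228962 = 2.20358 × 10^21 m³/s²
GM ≈ 2.204 × 10^21 m³/s²

Final answer: GM = 2.204 × 10^21 m³/s²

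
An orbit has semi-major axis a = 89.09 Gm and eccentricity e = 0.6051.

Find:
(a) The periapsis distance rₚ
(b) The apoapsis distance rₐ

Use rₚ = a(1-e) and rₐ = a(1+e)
a = 89.09 Gm = 8.909 × 10^10 m
e = 0.6051:  1 − e = 0.3949,  1 + e = 1.6051
(a) rₚ = a(1 − e) = 8.909 × 10^10 m × 0.3949 = 3.51816 × 10^10 m ≈ 35.18 Gm
(b) rₐ = a(1 + e) = 8.909 × 10^10 m × 1.6051 = 1.42998 × 10^11 m ≈ 143 Gm

Final answer:
(a) rₚ = 35.18 Gm
(b) rₐ = 143 Gm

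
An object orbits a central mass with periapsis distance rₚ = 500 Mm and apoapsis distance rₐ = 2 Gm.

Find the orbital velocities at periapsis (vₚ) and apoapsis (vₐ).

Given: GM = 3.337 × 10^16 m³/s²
rₚ = 500 Mm = 5 × 10^8 m
rₐ = 2 Gm = 2 × 10^9 m
GM = 3.337 × 10^16 m³/s²
a = (rₚ + rₐ)/2 = 1.25 × 10^9 m
Vis-viva: v² = GM (2/r − 1/a)
vₚ² = 3.337 × 10^16 × (4 × 10^-9 − 8 × 10^-10) = 1.06784 × 10^8 m²/s²
vₚ = 10333.6 m/s ≈ 10.33 km/s
vₐ² = 3.337 × 10^16 × (1 × 10^-9 − 8 × 10^-10) = 6.674 × 10^6 m²/s²
vₐ = 2583.41 m/s ≈ 2.583 km/s

Final answer: vₚ = 10.33 km/s, vₐ = 2.583 km/s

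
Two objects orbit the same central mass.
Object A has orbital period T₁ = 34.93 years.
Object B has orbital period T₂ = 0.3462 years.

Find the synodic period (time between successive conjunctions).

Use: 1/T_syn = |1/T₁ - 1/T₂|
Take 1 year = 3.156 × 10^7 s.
T₁ = 34.93 years = 1.10239 × 10^9 s
T₂ = 0.3462 years = 1.09261 × 10^7 s
1/T₁ = 9.07119 × 10^-10 s⁻¹
1/T₂ = 9.15242 × 10^-8 s⁻¹
|1/T₁ − 1/T₂| = 9.06171 × 10^-8 s⁻¹
T_syn = 1 / |1/T₁ − 1/T₂| = 1.10354 × 10^7 s ≈ 0.3497 years

Final answer: T_syn = 0.3497 years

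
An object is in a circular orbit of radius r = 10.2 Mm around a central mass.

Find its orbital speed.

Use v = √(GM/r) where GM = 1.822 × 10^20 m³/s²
r = 10.2 Mm = 1.02 × 10^7 m
GM = 1.822 × 10^20 m³/s²
GM/r = (1.822 × 10^20) / (1.02 × 10^7) = 1.78627 × 10^13 m²/s²
v = √(GM/r) = 4.22643 × 10^6 m/s ≈ 4226 km/s

Final answer: 4226 km/s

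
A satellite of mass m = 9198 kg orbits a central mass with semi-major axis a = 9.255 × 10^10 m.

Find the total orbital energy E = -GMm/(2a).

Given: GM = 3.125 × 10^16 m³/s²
a = 9.255 × 10^10 m
GM = 3.125 × 10^16 m³/s²
2a = 1.851 × 10^11 m
GMm = 3.125 × 10^16 × 9198 = 2.87438 × 10^20 m³·kg/s²
E = −GMm/(2a) = -1.55288 × 10^9 J ≈ -1.553 GJ

Final answer: -1.553 GJ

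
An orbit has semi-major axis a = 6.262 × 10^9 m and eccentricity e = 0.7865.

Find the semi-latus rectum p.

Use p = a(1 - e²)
a = 6.262 × 10^9 m
e = 0.7865,  e² = 0.618582,  1 − e² = 0.381418
p = a(1 − e²) = 6.262 × 10^9 m × 0.381418 = 2.38844 × 10^9 m ≈ 2.388 × 10^9 m

Final answer: p = 2.388 × 10^9 m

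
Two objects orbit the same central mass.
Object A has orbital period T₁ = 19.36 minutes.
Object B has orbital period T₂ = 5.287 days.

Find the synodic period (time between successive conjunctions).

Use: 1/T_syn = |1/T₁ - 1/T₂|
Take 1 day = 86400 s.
T₁ = 19.36 minutes = 1161.6 s
T₂ = 5.287 days = 456797 s
1/T₁ = 0.000860882 s⁻¹
1/T₂ = 2.18916 × 10^-6 s⁻¹
|1/T₁ − 1/T₂| = 0.000858692 s⁻¹
T_syn = 1 / |1/T₁ − 1/T₂| = 1164.56 s ≈ 19.41 minutes

Final answer: T_syn = 19.41 minutes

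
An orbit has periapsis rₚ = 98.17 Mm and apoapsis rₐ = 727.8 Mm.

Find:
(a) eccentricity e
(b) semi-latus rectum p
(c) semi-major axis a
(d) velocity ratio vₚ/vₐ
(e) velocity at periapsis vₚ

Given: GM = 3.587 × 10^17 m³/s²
rₚ = 98.17 Mm = 9.817 × 10^7 m
rₐ = 727.8 Mm = 7.278 × 10^8 m
GM = 3.587 × 10^17 m³/s²
a = (rₚ + rₐ)/2 = 4.12985 × 10^8 m
e = (rₐ − rₚ)/(rₐ + rₚ) = (6.2963 × 10^8) / (8.2597 × 10^8) = 0.762292
(a) e = 0.762292 ≈ 0.7623
(b) 1 − e² = 0.418912;  p = a(1 − e²) = 4.12985 × 10^8 × 0.418912 = 1.73004 × 10^8 m ≈ 173 Mm
(c) a = 4.12985 × 10^8 m ≈ 413 Mm
(d) vₚ/vₐ = rₐ/rₚ (angular momentum) = (7.278 × 10^8) / (9.817 × 10^7) = 7.41367 ≈ 7.414
(e) vₚ² = GM (2/rₚ − 1/a) = 3.587 × 10^17 × (2.03728 × 10^-8 − 2.4214 × 10^-9) = 6.43918 × 10^9 m²/s²;  vₚ = 80244.5 m/s ≈ 80.24 km/s

Final answer:
(a) eccentricity e = 0.7623
(b) semi-latus rectum p = 173 Mm
(c) semi-major axis a = 413 Mm
(d) velocity ratio vₚ/vₐ = 7.414
(e) velocity at periapsis vₚ = 80.24 km/s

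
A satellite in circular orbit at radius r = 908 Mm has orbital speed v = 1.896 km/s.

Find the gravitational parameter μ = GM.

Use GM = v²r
r = 908 Mm = 9.08 × 10^8 m
v = 1.896 km/s = 1896 m/s
v² = 3.59482 × 10^6 m²/s²
GM = v²r = 3.59482 × 10^6 × 9.08 × 10^8 = 3.26409 × 10^15 m³/s²
GM ≈ 3.264 × 10^15 m³/s²

Final answer: GM = 3.264 × 10^15 m³/s²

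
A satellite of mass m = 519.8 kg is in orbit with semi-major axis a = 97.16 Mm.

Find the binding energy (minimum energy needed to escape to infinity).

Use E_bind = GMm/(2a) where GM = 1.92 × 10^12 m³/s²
a = 97.16 Mm = 9.716 × 10^7 m
GM = 1.92 × 10^12 m³/s²
m = 519.8 kg
GMm = 1.92 × 10^12 × 519.8 = 9.98016 × 10^14 m³·kg/s²
2a = 1.9432 × 10^8 m
E_bind = GMm/(2a) = 5.13594 × 10^6 J ≈ 5.136 MJ

Final answer: 5.136 MJ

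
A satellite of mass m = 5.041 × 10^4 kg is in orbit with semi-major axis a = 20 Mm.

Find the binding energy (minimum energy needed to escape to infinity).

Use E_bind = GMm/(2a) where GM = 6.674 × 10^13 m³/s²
a = 20 Mm = 2 × 10^7 m
GM = 6.674 × 10^13 m³/s²
m = 5.041 × 10^4 kg
GMm = 6.674 × 10^13 × 50410 = 3.36436 × 10^18 m³·kg/s²
2a = 4 × 10^7 m
E_bind = GMm/(2a) = 8.41091 × 10^10 J ≈ 84.11 GJ

Final answer: 84.11 GJ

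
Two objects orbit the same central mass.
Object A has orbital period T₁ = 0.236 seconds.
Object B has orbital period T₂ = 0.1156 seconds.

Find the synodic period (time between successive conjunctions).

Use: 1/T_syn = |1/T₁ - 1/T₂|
T₁ = 0.236 seconds
T₂ = 0.1156 seconds
1/T₁ = 4.23729 s⁻¹
1/T₂ = 8.65052 s⁻¹
|1/T₁ − 1/T₂| = 4.41323 s⁻¹
T_syn = 1 / |1/T₁ − 1/T₂| = 0.226591 s ≈ 0.2266 seconds

Final answer: T_syn = 0.2266 seconds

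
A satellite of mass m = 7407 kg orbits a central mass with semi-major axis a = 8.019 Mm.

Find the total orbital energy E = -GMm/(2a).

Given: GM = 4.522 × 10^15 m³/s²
a = 8.019 Mm = 8.019 × 10^6 m
GM = 4.522 × 10^15 m³/s²
2a = 1.6038 × 10^7 m
GMm = 4.522 × 10^15 × 7407 = 3.34945 × 10^19 m³·kg/s²
E = −GMm/(2a) = -2.08844 × 10^12 J ≈ -2.088 TJ

Final answer: -2.088 TJ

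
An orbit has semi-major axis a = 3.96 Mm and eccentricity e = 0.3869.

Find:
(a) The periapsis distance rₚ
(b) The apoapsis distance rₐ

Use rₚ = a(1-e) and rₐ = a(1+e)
a = 3.96 Mm = 3.96 × 10^6 m
e = 0.3869:  1 − e = 0.6131,  1 + e = 1.3869
(a) rₚ = a(1 − e) = 3.96 × 10^6 m × 0.6131 = 2.42788 × 10^6 m ≈ 2.428 Mm
(b) rₐ = a(1 + e) = 3.96 × 10^6 m × 1.3869 = 5.49212 × 10^6 m ≈ 5.492 Mm

Final answer:
(a) rₚ = 2.428 Mm
(b) rₐ = 5.492 Mm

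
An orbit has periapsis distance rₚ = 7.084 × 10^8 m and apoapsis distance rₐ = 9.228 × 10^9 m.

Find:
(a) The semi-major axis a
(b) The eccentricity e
rₚ = 7.084 × 10^8 m
rₐ = 9.228 × 10^9 m
(a) a = (rₚ + rₐ)/2 = 4.9682 × 10^9 m ≈ 4.968 × 10^9 m
(b) e = (rₐ − rₚ)/(rₐ + rₚ) = (8.5196 × 10^9) / (9.9364 × 10^9) = 0.857413

Final answer:
(a) a = 4.968 × 10^9 m
(b) e = 0.8574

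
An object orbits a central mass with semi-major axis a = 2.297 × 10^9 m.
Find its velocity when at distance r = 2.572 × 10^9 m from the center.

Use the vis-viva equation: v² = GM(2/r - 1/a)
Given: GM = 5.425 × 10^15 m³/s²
a = 2.297 × 10^9 m
r = 2.572 × 10^9 m
GM = 5.425 × 10^15 m³/s²
2/r − 1/a = 7.77605 × 10^-10 − 4.3535 × 10^-10 = 3.42255 × 10^-10 m⁻¹
v² = GM (2/r − 1/a) = 1.85673 × 10^6 m²/s²
v = 1362.62 m/s ≈ 1.363 km/s

Final answer: 1.363 km/s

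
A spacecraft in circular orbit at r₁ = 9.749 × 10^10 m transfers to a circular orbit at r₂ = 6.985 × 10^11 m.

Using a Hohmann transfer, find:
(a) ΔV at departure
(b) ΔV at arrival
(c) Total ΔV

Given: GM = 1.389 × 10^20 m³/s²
r₁ = 9.749 × 10^10 m
r₂ = 6.985 × 10^11 m
GM = 1.389 × 10^20 m³/s²
Transfer ellipse: a_t = (r₁ + r₂)/2 = 3.97995 × 10^11 m
Circular speed at r₁: v₁ = √(GM/r₁) = 37746 m/s
Transfer speed at r₁ (periapsis): v₁ₜ = √(GM(2/r₁ − 1/a_t)) = 50005.2 m/s
(a) ΔV₁ = v₁ₜ − v₁ = 12259.2 m/s ≈ 12.26 km/s
Circular speed at r₂: v₂ = √(GM/r₂) = 14101.6 m/s
Transfer speed at r₂ (apoapsis): v₂ₜ = √(GM(2/r₂ − 1/a_t)) = 6979.26 m/s
(b) ΔV₂ = v₂ − v₂ₜ = 7122.33 m/s ≈ 7.122 km/s
(c) ΔV_total = ΔV₁ + ΔV₂ = 19381.6 m/s ≈ 19.38 km/s

Final answer:
(a) ΔV₁ = 12.26 km/s
(b) ΔV₂ = 7.122 km/s
(c) ΔV_total = 19.38 km/s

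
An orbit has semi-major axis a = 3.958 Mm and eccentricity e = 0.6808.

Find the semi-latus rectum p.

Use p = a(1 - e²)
a = 3.958 Mm = 3.958 × 10^6 m
e = 0.6808,  e² = 0.463489,  1 − e² = 0.536511
p = a(1 − e²) = 3.958 × 10^6 m × 0.536511 = 2.12351 × 10^6 m ≈ 2.124 Mm

Final answer: p = 2.124 Mm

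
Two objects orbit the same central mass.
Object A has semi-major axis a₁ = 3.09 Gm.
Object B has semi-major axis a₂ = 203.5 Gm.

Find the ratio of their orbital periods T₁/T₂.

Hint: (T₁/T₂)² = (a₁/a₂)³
a₁ = 3.09 Gm = 3.09 × 10^9 m
a₂ = 203.5 Gm = 2.035 × 10^11 m
a₁/a₂ = 0.0151843
T₁/T₂ = (a₁/a₂)^(3/2) = (0.0151843)^1.5 = 0.00187107

Final answer: T₁/T₂ = 0.001871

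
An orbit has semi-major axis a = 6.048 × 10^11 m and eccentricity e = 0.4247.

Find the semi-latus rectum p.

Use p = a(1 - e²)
a = 6.048 × 10^11 m
e = 0.4247,  e² = 0.18037,  1 − e² = 0.81963
p = a(1 − e²) = 6.048 × 10^11 m × 0.81963 = 4.95712 × 10^11 m ≈ 4.957 × 10^11 m

Final answer: p = 4.957 × 10^11 m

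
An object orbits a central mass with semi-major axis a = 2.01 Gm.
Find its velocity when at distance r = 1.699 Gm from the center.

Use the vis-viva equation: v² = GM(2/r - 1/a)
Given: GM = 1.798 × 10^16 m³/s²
a = 2.01 Gm = 2.01 × 10^9 m
r = 1.699 Gm = 1.699 × 10^9 m
GM = 1.798 × 10^16 m³/s²
2/r − 1/a = 1.17716 × 10^-9 − 4.97512 × 10^-10 = 6.79651 × 10^-10 m⁻¹
v² = GM (2/r − 1/a) = 1.22201 × 10^7 m²/s²
v = 3495.73 m/s ≈ 3.496 km/s

Final answer: 3.496 km/s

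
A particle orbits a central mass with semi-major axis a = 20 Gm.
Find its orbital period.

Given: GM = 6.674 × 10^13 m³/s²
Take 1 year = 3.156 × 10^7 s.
a = 20 Gm = 2 × 10^10 m
GM = 6.674 × 10^13 m³/s²
a³ = 8 × 10^30 m³
T = 2π √(a³/GM) = 2π √((8 × 10^30) / (6.674 × 10^13)) = 2π × 3.4622 × 10^8 s
T = 2.17536 × 10^9 s ≈ 68.93 years

Final answer: 68.93 years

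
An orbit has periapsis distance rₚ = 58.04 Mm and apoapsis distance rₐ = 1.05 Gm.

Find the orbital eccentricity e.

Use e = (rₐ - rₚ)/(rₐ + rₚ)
rₚ = 58.04 Mm = 5.804 × 10^7 m
rₐ = 1.05 Gm = 1.05 × 10^9 m
rₐ − rₚ = 9.9196 × 10^8 m
rₐ + rₚ = 1.10804 × 10^9 m
e = (rₐ − rₚ)/(rₐ + rₚ) = 0.895238

Final answer: e = 0.8952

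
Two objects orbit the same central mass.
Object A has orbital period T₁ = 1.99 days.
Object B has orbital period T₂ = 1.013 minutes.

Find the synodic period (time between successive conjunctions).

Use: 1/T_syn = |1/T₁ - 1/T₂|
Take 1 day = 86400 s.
T₁ = 1.99 days = 171936 s
T₂ = 1.013 minutes = 60.78 s
1/T₁ = 5.81612 × 10^-6 s⁻¹
1/T₂ = 0.0164528 s⁻¹
|1/T₁ − 1/T₂| = 0.016447 s⁻¹
T_syn = 1 / |1/T₁ − 1/T₂| = 60.8015 s ≈ 1.013 minutes

Final answer: T_syn = 1.013 minutes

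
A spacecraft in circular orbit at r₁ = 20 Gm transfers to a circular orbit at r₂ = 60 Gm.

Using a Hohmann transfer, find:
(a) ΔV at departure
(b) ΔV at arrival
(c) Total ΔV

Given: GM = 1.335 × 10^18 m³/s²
r₁ = 20 Gm = 2 × 10^10 m
r₂ = 60 Gm = 6 × 10^10 m
GM = 1.335 × 10^18 m³/s²
Transfer ellipse: a_t = (r₁ + r₂)/2 = 4 × 10^10 m
Circular speed at r₁: v₁ = √(GM/r₁) = 8170.07 m/s
Transfer speed at r₁ (periapsis): v₁ₜ = √(GM(2/r₁ − 1/a_t)) = 10006.2 m/s
(a) ΔV₁ = v₁ₜ − v₁ = 1836.18 m/s ≈ 1.836 km/s
Circular speed at r₂: v₂ = √(GM/r₂) = 4716.99 m/s
Transfer speed at r₂ (apoapsis): v₂ₜ = √(GM(2/r₂ − 1/a_t)) = 3335.42 m/s
(b) ΔV₂ = v₂ − v₂ₜ = 1381.57 m/s ≈ 1.382 km/s
(c) ΔV_total = ΔV₁ + ΔV₂ = 3217.76 m/s ≈ 3.218 km/s

Final answer:
(a) ΔV₁ = 1.836 km/s
(b) ΔV₂ = 1.382 km/s
(c) ΔV_total = 3.218 km/s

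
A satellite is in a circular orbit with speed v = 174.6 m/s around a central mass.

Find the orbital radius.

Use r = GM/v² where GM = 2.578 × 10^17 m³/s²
v = 174.6 m/s
GM = 2.578 × 10^17 m³/s²
v² = 30485.2 m²/s²
r = GM/v² = (2.578 × 10^17) / 30485.2 = 8.45657 × 10^12 m ≈ 8.457 Tm

Final answer: 8.457 Tm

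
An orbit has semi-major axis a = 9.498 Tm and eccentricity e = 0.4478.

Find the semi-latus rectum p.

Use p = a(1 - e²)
a = 9.498 Tm = 9.498 × 10^12 m
e = 0.4478,  e² = 0.200525,  1 − e² = 0.799475
p = a(1 − e²) = 9.498 × 10^12 m × 0.799475 = 7.59342 × 10^12 m ≈ 7.593 Tm

Final answer: p = 7.593 Tm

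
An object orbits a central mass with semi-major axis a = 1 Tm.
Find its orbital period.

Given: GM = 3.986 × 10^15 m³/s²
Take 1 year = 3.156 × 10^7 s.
a = 1 Tm = 1 × 10^12 m
GM = 3.986 × 10^15 m³/s²
a³ = 1 × 10^36 m³
T = 2π √(a³/GM) = 2π √((1 × 10^36) / (3.986 × 10^15)) = 2π × 1.58391 × 10^10 s
T = 9.95202 × 10^10 s ≈ 3153 years

Final answer: 3153 years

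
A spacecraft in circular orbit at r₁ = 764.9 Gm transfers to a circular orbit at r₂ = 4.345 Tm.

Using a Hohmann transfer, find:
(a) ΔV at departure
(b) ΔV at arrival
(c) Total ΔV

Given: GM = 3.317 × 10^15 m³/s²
r₁ = 764.9 Gm = 7.649 × 10^11 m
r₂ = 4.345 Tm = 4.345 × 10^12 m
GM = 3.317 × 10^15 m³/s²
Transfer ellipse: a_t = (r₁ + r₂)/2 = 2.55495 × 10^12 m
Circular speed at r₁: v₁ = √(GM/r₁) = 65.8522 m/s
Transfer speed at r₁ (periapsis): v₁ₜ = √(GM(2/r₁ − 1/a_t)) = 85.8765 m/s
(a) ΔV₁ = v₁ₜ − v₁ = 20.0242 m/s ≈ 20.02 m/s
Circular speed at r₂: v₂ = √(GM/r₂) = 27.6298 m/s
Transfer speed at r₂ (apoapsis): v₂ₜ = √(GM(2/r₂ − 1/a_t)) = 15.1178 m/s
(b) ΔV₂ = v₂ − v₂ₜ = 12.512 m/s ≈ 12.51 m/s
(c) ΔV_total = ΔV₁ + ΔV₂ = 32.5362 m/s ≈ 32.54 m/s

Final answer:
(a) ΔV₁ = 20.02 m/s
(b) ΔV₂ = 12.51 m/s
(c) ΔV_total = 32.54 m/s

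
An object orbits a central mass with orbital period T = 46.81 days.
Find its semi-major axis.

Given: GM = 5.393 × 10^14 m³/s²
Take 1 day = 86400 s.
T = 46.81 days = 4.04438 × 10^6 s
GM = 5.393 × 10^14 m³/s²
Kepler's third law: a³ = GM T² / (4π²)
T² = 1.6357 × 10^13 s²
a³ = (5.393 × 10^14) × (1.6357 × 10^13) / (4π²) = 2.23447 × 10^26 m³
a = (a³)^(1/3) = 6.06818 × 10^8 m ≈ 606.8 Mm

Final answer: 606.8 Mm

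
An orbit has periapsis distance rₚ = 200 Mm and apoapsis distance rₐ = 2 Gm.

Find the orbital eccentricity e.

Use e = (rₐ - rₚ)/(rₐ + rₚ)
rₚ = 200 Mm = 2 × 10^8 m
rₐ = 2 Gm = 2 × 10^9 m
rₐ − rₚ = 1.8 × 10^9 m
rₐ + rₚ = 2.2 × 10^9 m
e = (rₐ − rₚ)/(rₐ + rₚ) = 0.818182

Final answer: e = 0.8182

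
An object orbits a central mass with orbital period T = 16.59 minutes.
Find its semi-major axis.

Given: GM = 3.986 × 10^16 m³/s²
T = 16.59 minutes = 995.4 s
GM = 3.986 × 10^16 m³/s²
Kepler's third law: a³ = GM T² / (4π²)
T² = 990821 s²
a³ = (3.986 × 10^16) × 990821 / (4π²) = 1.0004 × 10^21 m³
a = (a³)^(1/3) = 1.00013 × 10^7 m ≈ 10 Mm

Final answer: 10 Mm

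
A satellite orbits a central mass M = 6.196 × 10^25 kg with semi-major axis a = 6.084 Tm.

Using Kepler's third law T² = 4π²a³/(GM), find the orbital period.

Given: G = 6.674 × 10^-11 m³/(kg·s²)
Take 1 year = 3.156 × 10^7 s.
M = 6.196 × 10^25 kg
GM = G × M = 6.674 × 10^-11 × 6.196 × 10^25 = 4.13521 × 10^15 m³/s²
a = 6.084 Tm = 6.084 × 10^12 m
a³ = 2.252 × 10^38 m³
T = 2π √(a³/GM) = 2π √((2.252 × 10^38) / (4.13521 × 10^15)) = 2π × 2.33365 × 10^11 s
T = 1.46627 × 10^12 s ≈ 4.646 × 10^4 years

Final answer: 4.646 × 10^4 years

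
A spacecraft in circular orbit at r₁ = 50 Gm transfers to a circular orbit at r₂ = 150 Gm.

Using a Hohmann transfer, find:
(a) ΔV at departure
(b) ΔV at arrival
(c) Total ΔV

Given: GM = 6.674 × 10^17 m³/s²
r₁ = 50 Gm = 5 × 10^10 m
r₂ = 150 Gm = 1.5 × 10^11 m
GM = 6.674 × 10^17 m³/s²
Transfer ellipse: a_t = (r₁ + r₂)/2 = 1 × 10^11 m
Circular speed at r₁: v₁ = √(GM/r₁) = 3653.49 m/s
Transfer speed at r₁ (periapsis): v₁ₜ = √(GM(2/r₁ − 1/a_t)) = 4474.59 m/s
(a) ΔV₁ = v₁ₜ − v₁ = 821.103 m/s ≈ 821.1 m/s
Circular speed at r₂: v₂ = √(GM/r₂) = 2109.34 m/s
Transfer speed at r₂ (apoapsis): v₂ₜ = √(GM(2/r₂ − 1/a_t)) = 1491.53 m/s
(b) ΔV₂ = v₂ − v₂ₜ = 617.813 m/s ≈ 617.8 m/s
(c) ΔV_total = ΔV₁ + ΔV₂ = 1438.92 m/s ≈ 1.439 km/s

Final answer:
(a) ΔV₁ = 821.1 m/s
(b) ΔV₂ = 617.8 m/s
(c) ΔV_total = 1.439 km/s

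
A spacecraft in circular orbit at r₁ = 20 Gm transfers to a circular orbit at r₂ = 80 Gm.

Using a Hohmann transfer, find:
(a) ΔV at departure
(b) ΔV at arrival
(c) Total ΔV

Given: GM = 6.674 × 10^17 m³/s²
r₁ = 20 Gm = 2 × 10^10 m
r₂ = 80 Gm = 8 × 10^10 m
GM = 6.674 × 10^17 m³/s²
Transfer ellipse: a_t = (r₁ + r₂)/2 = 5 × 10^10 m
Circular speed at r₁: v₁ = √(GM/r₁) = 5776.68 m/s
Transfer speed at r₁ (periapsis): v₁ₜ = √(GM(2/r₁ − 1/a_t)) = 7306.98 m/s
(a) ΔV₁ = v₁ₜ − v₁ = 1530.31 m/s ≈ 1.53 km/s
Circular speed at r₂: v₂ = √(GM/r₂) = 2888.34 m/s
Transfer speed at r₂ (apoapsis): v₂ₜ = √(GM(2/r₂ − 1/a_t)) = 1826.75 m/s
(b) ΔV₂ = v₂ − v₂ₜ = 1061.59 m/s ≈ 1.062 km/s
(c) ΔV_total = ΔV₁ + ΔV₂ = 2591.9 m/s ≈ 2.592 km/s

Final answer:
(a) ΔV₁ = 1.53 km/s
(b) ΔV₂ = 1.062 km/s
(c) ΔV_total = 2.592 km/s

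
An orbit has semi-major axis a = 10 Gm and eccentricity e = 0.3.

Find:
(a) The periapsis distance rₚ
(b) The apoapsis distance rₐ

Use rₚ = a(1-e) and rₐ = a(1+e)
a = 10 Gm = 1 × 10^10 m
e = 0.3:  1 − e = 0.7,  1 + e = 1.3
(a) rₚ = a(1 − e) = 1 × 10^10 m × 0.7 = 7 × 10^9 m ≈ 7 Gm
(b) rₐ = a(1 + e) = 1 × 10^10 m × 1.3 = 1.3 × 10^10 m ≈ 13 Gm

Final answer:
(a) rₚ = 7 Gm
(b) rₐ = 13 Gm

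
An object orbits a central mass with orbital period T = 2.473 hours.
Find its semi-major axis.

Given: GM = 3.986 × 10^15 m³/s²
T = 2.473 hours = 8902.8 s
GM = 3.986 × 10^15 m³/s²
Kepler's third law: a³ = GM T² / (4π²)
T² = 7.92598 × 10^7 s²
a³ = (3.986 × 10^15) × (7.92598 × 10^7) / (4π²) = 8.00259 × 10^21 m³
a = (a³)^(1/3) = 2.00022 × 10^7 m ≈ 20 Mm

Final answer: 20 Mm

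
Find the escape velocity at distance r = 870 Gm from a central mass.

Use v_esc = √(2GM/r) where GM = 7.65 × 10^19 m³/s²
r = 870 Gm = 8.7 × 10^11 m
GM = 7.65 × 10^19 m³/s²
2GM/r = 2 × (7.65 × 10^19) / (8.7 × 10^11) = 1.75862 × 10^8 m²/s²
v_esc = √(2GM/r) = 13261.3 m/s ≈ 13.26 km/s

Final answer: 13.26 km/s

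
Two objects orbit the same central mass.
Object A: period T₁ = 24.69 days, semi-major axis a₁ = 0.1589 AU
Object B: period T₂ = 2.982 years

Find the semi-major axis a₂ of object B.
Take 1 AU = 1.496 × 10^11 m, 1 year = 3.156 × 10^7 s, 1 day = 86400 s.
T₁ = 24.69 days = 2.13322 × 10^6 s
T₂ = 2.982 years = 9.41119 × 10^7 s
a₁ = 0.1589 AU = 2.37714 × 10^10 m
Kepler's third law: (T₂/T₁)² = (a₂/a₁)³  ⇒  a₂ = a₁ (T₂/T₁)^(2/3)
T₂/T₁ = 44.1174
(T₂/T₁)^(2/3) = 12.4855
a₂ = 2.37714 × 10^10 m × 12.4855 = 2.96799 × 10^11 m ≈ 1.984 AU

Final answer: a₂ = 1.984 AU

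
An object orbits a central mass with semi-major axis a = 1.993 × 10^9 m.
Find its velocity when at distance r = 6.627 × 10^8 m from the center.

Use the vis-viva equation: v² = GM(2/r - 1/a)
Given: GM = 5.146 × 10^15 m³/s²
a = 1.993 × 10^9 m
r = 6.627 × 10^8 m
GM = 5.146 × 10^15 m³/s²
2/r − 1/a = 3.01796 × 10^-9 − 5.01756 × 10^-10 = 2.5162 × 10^-9 m⁻¹
v² = GM (2/r − 1/a) = 1.29484 × 10^7 m²/s²
v = 3598.38 m/s ≈ 3.598 km/s

Final answer: 3.598 km/s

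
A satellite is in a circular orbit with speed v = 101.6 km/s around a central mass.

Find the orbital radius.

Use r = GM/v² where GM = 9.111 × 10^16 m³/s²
v = 101.6 km/s = 101600 m/s
GM = 9.111 × 10^16 m³/s²
v² = 1.03226 × 10^10 m²/s²
r = GM/v² = (9.111 × 10^16) / (1.03226 × 10^10) = 8.8263 × 10^6 m ≈ 8.826 Mm

Final answer: 8.826 Mm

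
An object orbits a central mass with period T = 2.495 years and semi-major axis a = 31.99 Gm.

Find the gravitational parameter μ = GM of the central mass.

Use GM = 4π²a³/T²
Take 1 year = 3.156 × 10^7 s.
T = 2.495 years = 7.87422 × 10^7 s
a = 31.99 Gm = 3.199 × 10^10 m
a³ = 3.27373 × 10^31 m³
T² = 6.20033 × 10^15 s²
GM = 4π² × (3.27373 × 10^31) / (6.20033 × 10^15) = 2.08443 × 10^17 m³/s²
GM ≈ 2.084 × 10^17 m³/s²

Final answer: GM = 2.084 × 10^17 m³/s²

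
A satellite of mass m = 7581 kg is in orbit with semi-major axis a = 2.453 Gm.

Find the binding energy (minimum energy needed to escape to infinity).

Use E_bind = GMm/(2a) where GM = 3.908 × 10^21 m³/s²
a = 2.453 Gm = 2.453 × 10^9 m
GM = 3.908 × 10^21 m³/s²
m = 7581 kg
GMm = 3.908 × 10^21 × 7581 = 2.96265 × 10^25 m³·kg/s²
2a = 4.906 × 10^9 m
E_bind = GMm/(2a) = 6.03884 × 10^15 J ≈ 6.039 PJ

Final answer: 6.039 PJ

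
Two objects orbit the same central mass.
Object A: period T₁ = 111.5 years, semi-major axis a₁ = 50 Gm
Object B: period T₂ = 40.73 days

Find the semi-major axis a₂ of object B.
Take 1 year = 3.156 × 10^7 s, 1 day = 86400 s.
T₁ = 111.5 years = 3.51894 × 10^9 s
T₂ = 40.73 days = 3.51907 × 10^6 s
a₁ = 50 Gm = 5 × 10^10 m
Kepler's third law: (T₂/T₁)² = (a₂/a₁)³  ⇒  a₂ = a₁ (T₂/T₁)^(2/3)
T₂/T₁ = 0.00100004
(T₂/T₁)^(2/3) = 0.0100003
a₂ = 5 × 10^10 m × 0.0100003 = 5.00013 × 10^8 m ≈ 500 Mm

Final answer: a₂ = 500 Mm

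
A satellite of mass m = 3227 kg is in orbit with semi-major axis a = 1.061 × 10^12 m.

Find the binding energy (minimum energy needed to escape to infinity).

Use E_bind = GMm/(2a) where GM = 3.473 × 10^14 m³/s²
a = 1.061 × 10^12 m
GM = 3.473 × 10^14 m³/s²
m = 3227 kg
GMm = 3.473 × 10^14 × 3227 = 1.12074 × 10^18 m³·kg/s²
2a = 2.122 × 10^12 m
E_bind = GMm/(2a) = 528151 J ≈ 528.2 kJ

Final answer: 528.2 kJ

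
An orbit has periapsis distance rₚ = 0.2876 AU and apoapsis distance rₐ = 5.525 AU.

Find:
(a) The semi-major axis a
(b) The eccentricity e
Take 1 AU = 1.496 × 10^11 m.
rₚ = 0.2876 AU = 4.3025 × 10^10 m
rₐ = 5.525 AU = 8.2654 × 10^11 m
(a) a = (rₚ + rₐ)/2 = 4.34782 × 10^11 m ≈ 2.906 AU
(b) e = (rₐ − rₚ)/(rₐ + rₚ) = (7.83515 × 10^11) / (8.69565 × 10^11) = 0.901043

Final answer:
(a) a = 2.906 AU
(b) e = 0.901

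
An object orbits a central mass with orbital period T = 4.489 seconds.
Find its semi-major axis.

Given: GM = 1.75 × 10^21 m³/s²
T = 4.489 seconds
GM = 1.75 × 10^21 m³/s²
Kepler's third law: a³ = GM T² / (4π²)
T² = 20.1511 s²
a³ = (1.75 × 10^21) × 20.1511 / (4π²) = 8.93259 × 10^20 m³
a = (a³)^(1/3) = 9.63073 × 10^6 m ≈ 9.631 Mm

Final answer: 9.631 Mm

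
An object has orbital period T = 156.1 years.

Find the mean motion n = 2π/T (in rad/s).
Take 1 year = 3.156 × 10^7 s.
T = 156.1 years = 4.92652 × 10^9 s
n = 2π / (4.92652 × 10^9 s) = 1.27538 × 10^-9 rad/s ≈ 1.275 × 10^-9 rad/s

Final answer: n = 1.275 × 10^-9 rad/s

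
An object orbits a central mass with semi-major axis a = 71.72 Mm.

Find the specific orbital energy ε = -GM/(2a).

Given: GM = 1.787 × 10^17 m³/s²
a = 71.72 Mm = 7.172 × 10^7 m
GM = 1.787 × 10^17 m³/s²
2a = 1.4344 × 10^8 m
ε = −GM/(2a) = -1.24582 × 10^9 J/kg ≈ -1.246 GJ/kg

Final answer: -1.246 GJ/kg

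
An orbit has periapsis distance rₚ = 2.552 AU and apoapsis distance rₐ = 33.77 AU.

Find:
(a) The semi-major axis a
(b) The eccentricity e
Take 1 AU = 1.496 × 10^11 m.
rₚ = 2.552 AU = 3.81779 × 10^11 m
rₐ = 33.77 AU = 5.05199 × 10^12 m
(a) a = (rₚ + rₐ)/2 = 2.71689 × 10^12 m ≈ 18.16 AU
(b) e = (rₐ − rₚ)/(rₐ + rₚ) = (4.67021 × 10^12) / (5.43377 × 10^12) = 0.859479

Final answer:
(a) a = 18.16 AU
(b) e = 0.8595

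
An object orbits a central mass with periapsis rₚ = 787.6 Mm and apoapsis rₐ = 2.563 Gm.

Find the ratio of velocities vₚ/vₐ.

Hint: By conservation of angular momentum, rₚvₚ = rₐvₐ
rₚ = 787.6 Mm = 7.876 × 10^8 m
rₐ = 2.563 Gm = 2.563 × 10^9 m
rₚvₚ = rₐvₐ  ⇒  vₚ/vₐ = rₐ/rₚ
vₚ/vₐ = (2.563 × 10^9) / (7.876 × 10^8) = 3.25419

Final answer: vₚ/vₐ = 3.254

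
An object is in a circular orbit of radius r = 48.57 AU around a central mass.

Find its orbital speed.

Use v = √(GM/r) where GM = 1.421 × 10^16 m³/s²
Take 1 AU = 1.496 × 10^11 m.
r = 48.57 AU = 7.26607 × 10^12 m
GM = 1.421 × 10^16 m³/s²
GM/r = (1.421 × 10^16) / (7.26607 × 10^12) = 1955.66 m²/s²
v = √(GM/r) = 44.2229 m/s ≈ 44.22 m/s

Final answer: 44.22 m/s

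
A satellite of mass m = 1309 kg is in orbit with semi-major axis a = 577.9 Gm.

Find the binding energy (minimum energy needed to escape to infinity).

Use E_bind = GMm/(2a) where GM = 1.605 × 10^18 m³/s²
a = 577.9 Gm = 5.779 × 10^11 m
GM = 1.605 × 10^18 m³/s²
m = 1309 kg
GMm = 1.605 × 10^18 × 1309 = 2.10095 × 10^21 m³·kg/s²
2a = 1.1558 × 10^12 m
E_bind = GMm/(2a) = 1.81774 × 10^9 J ≈ 1.818 GJ

Final answer: 1.818 GJ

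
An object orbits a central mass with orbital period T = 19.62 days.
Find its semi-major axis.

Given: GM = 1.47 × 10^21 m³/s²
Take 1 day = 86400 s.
T = 19.62 days = 1.69517 × 10^6 s
GM = 1.47 × 10^21 m³/s²
Kepler's third law: a³ = GM T² / (4π²)
T² = 2.87359 × 10^12 s²
a³ = (1.47 × 10^21) × (2.87359 × 10^12) / (4π²) = 1.07 × 10^32 m³
a = (a³)^(1/3) = 4.74746 × 10^10 m ≈ 4.747 × 10^10 m

Final answer: 4.747 × 10^10 m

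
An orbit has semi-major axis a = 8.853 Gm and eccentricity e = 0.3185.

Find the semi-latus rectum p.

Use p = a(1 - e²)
a = 8.853 Gm = 8.853 × 10^9 m
e = 0.3185,  e² = 0.101442,  1 − e² = 0.898558
p = a(1 − e²) = 8.853 × 10^9 m × 0.898558 = 7.95493 × 10^9 m ≈ 7.955 Gm

Final answer: p = 7.955 Gm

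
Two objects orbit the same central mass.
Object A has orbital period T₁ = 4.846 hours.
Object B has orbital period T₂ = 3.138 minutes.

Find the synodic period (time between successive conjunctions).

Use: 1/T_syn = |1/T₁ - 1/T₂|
T₁ = 4.846 hours = 17445.6 s
T₂ = 3.138 minutes = 188.28 s
1/T₁ = 5.7321 × 10^-5 s⁻¹
1/T₂ = 0.00531124 s⁻¹
|1/T₁ − 1/T₂| = 0.00525392 s⁻¹
T_syn = 1 / |1/T₁ − 1/T₂| = 190.334 s ≈ 3.172 minutes

Final answer: T_syn = 3.172 minutes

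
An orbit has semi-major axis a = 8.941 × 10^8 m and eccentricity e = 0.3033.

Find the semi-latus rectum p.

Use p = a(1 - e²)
a = 8.941 × 10^8 m
e = 0.3033,  e² = 0.0919909,  1 − e² = 0.908009
p = a(1 − e²) = 8.941 × 10^8 m × 0.908009 = 8.11851 × 10^8 m ≈ 8.119 × 10^8 m

Final answer: p = 8.119 × 10^8 m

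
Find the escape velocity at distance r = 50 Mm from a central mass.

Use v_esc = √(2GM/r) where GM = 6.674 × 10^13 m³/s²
r = 50 Mm = 5 × 10^7 m
GM = 6.674 × 10^13 m³/s²
2GM/r = 2 × (6.674 × 10^13) / (5 × 10^7) = 2.6696 × 10^6 m²/s²
v_esc = √(2GM/r) = 1633.89 m/s ≈ 1.634 km/s

Final answer: 1.634 km/s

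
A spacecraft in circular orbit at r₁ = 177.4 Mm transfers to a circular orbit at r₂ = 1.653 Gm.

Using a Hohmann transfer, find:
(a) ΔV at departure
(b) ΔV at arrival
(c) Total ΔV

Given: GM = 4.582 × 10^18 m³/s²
r₁ = 177.4 Mm = 1.774 × 10^8 m
r₂ = 1.653 Gm = 1.653 × 10^9 m
GM = 4.582 × 10^18 m³/s²
Transfer ellipse: a_t = (r₁ + r₂)/2 = 9.152 × 10^8 m
Circular speed at r₁: v₁ = √(GM/r₁) = 160713 m/s
Transfer speed at r₁ (periapsis): v₁ₜ = √(GM(2/r₁ − 1/a_t)) = 215988 m/s
(a) ΔV₁ = v₁ₜ − v₁ = 55274.9 m/s ≈ 55.27 km/s
Circular speed at r₂: v₂ = √(GM/r₂) = 52649.1 m/s
Transfer speed at r₂ (apoapsis): v₂ₜ = √(GM(2/r₂ − 1/a_t)) = 23179.8 m/s
(b) ΔV₂ = v₂ − v₂ₜ = 29469.3 m/s ≈ 29.47 km/s
(c) ΔV_total = ΔV₁ + ΔV₂ = 84744.2 m/s ≈ 84.74 km/s

Final answer:
(a) ΔV₁ = 55.27 km/s
(b) ΔV₂ = 29.47 km/s
(c) ΔV_total = 84.74 km/s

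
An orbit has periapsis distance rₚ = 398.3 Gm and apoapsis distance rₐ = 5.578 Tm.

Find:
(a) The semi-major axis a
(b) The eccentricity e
rₚ = 398.3 Gm = 3.983 × 10^11 m
rₐ = 5.578 Tm = 5.578 × 10^12 m
(a) a = (rₚ + rₐ)/2 = 2.98815 × 10^12 m ≈ 2.988 Tm
(b) e = (rₐ − rₚ)/(rₐ + rₚ) = (5.1797 × 10^12) / (5.9763 × 10^12) = 0.866707

Final answer:
(a) a = 2.988 Tm
(b) e = 0.8667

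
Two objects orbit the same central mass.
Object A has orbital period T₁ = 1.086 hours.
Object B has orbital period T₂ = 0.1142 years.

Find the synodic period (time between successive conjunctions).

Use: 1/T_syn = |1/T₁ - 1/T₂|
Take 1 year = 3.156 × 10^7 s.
T₁ = 1.086 hours = 3909.6 s
T₂ = 0.1142 years = 3.60415 × 10^6 s
1/T₁ = 0.000255781 s⁻¹
1/T₂ = 2.77458 × 10^-7 s⁻¹
|1/T₁ − 1/T₂| = 0.000255503 s⁻¹
T_syn = 1 / |1/T₁ − 1/T₂| = 3913.85 s ≈ 1.087 hours

Final answer: T_syn = 1.087 hours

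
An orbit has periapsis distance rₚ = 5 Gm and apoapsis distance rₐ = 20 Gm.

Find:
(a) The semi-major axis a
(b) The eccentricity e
rₚ = 5 Gm = 5 × 10^9 m
rₐ = 20 Gm = 2 × 10^10 m
(a) a = (rₚ + rₐ)/2 = 1.25 × 10^10 m ≈ 12.5 Gm
(b) e = (rₐ − rₚ)/(rₐ + rₚ) = (1.5 × 10^10) / (2.5 × 10^10) = 0.6

Final answer:
(a) a = 12.5 Gm
(b) e = 0.6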